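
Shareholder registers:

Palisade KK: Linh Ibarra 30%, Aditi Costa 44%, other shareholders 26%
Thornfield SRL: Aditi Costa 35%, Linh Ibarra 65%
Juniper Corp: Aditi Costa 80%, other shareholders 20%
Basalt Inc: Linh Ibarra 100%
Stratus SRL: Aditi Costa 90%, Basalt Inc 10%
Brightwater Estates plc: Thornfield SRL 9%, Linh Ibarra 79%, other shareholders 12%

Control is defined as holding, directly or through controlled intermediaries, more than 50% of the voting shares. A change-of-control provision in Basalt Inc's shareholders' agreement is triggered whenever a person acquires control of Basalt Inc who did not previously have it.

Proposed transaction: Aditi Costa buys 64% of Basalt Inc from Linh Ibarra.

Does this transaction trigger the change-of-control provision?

The purchase adds only to Aditi's holdings (Linh's stake shrinks), so Aditi is the only person who could newly come to control Basalt.
Aditi holds 80% of Juniper, so Aditi controls Juniper.
Aditi holds 90% of Stratus, so Aditi controls Stratus.
Neither Aditi nor any entity Aditi controls holds any voting interest in Basalt.
So before the transaction, Aditi does not control Basalt.
After the purchase, Aditi holds 64% of Basalt directly, and Linh's stake falls to 36%.
Aditi holds 64% of Basalt, so Aditi controls Basalt.
Aditi did not control Basalt before and does after, so the clause is triggered.

Yes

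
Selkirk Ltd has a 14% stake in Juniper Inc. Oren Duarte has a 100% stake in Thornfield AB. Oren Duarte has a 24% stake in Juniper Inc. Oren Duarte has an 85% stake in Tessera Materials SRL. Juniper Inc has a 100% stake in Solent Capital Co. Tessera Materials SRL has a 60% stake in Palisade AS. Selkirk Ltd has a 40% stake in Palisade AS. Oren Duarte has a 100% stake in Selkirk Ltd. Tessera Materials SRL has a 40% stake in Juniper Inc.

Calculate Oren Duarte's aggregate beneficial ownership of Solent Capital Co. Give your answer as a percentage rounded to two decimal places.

Oren reaches Solent along 3 paths.
Via Tessera → Juniper: 85% × 40% × 100% = 34%.
Via Selkirk → Juniper: 100% × 14% × 100% = 14%.
Via Juniper: 24% × 100% = 24%.
Total: 34% + 14% + 24% = 72%.
Rounded: 72.00%.

72.00%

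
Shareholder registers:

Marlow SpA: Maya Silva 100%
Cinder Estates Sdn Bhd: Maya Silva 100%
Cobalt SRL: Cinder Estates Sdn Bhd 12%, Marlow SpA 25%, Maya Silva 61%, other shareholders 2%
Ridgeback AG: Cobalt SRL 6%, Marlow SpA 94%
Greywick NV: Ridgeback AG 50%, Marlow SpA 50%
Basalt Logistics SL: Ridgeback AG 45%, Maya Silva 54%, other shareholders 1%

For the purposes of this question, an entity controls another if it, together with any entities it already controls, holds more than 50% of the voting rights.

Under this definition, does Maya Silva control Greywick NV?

Yes

Maya holds 100% of Cinder, so Maya controls Cinder.
Maya holds 100% of Marlow, so Maya controls Marlow.
Cinder and Marlow and Maya together hold 12% + 25% + 61% = 98% of Cobalt, so Maya controls Cobalt.
Cobalt and Marlow together hold 6% + 94% = 100% of Ridgeback, so Maya controls Ridgeback.
Ridgeback and Marlow together hold 50% + 50% = 100% of Greywick, so Maya controls Greywick.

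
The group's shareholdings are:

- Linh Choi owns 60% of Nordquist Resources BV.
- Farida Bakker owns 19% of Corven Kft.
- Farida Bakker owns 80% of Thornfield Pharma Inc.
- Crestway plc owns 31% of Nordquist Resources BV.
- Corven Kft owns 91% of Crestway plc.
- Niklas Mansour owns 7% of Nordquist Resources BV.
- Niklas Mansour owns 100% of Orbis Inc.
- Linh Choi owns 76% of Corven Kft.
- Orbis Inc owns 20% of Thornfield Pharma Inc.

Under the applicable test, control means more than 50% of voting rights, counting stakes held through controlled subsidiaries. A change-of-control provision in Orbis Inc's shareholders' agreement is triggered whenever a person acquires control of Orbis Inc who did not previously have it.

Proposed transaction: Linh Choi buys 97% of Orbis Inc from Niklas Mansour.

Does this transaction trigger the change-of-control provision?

Yes

The purchase adds only to Linh's holdings (Niklas's stake shrinks), so Linh is the only person who could newly come to control Orbis.
Linh holds 76% of Corven, so Linh controls Corven.
Corven holds 91% of Crestway, so Linh controls Crestway.
Linh and Crestway together hold 60% + 31% = 91% of Nordquist, so Linh controls Nordquist.
Neither Linh nor any entity Linh controls holds any voting interest in Orbis.
So before the transaction, Linh does not control Orbis.
After the purchase, Linh holds 97% of Orbis directly, and Niklas's stake falls to 3%.
Linh holds 97% of Orbis, so Linh controls Orbis.
Linh did not control Orbis before and does after, so the clause is triggered.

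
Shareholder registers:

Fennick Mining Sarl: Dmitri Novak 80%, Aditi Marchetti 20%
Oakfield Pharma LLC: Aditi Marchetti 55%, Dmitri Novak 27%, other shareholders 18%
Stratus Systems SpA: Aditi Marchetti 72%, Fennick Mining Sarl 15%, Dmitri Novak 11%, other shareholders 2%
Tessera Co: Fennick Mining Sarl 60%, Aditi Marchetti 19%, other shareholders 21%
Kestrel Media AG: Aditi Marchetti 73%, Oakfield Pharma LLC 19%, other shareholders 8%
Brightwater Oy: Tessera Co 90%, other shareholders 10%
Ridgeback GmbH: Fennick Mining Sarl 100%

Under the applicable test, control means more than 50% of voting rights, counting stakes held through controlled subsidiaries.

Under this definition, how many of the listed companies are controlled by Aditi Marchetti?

Aditi holds 55% of Oakfield, so Aditi controls Oakfield.
Aditi holds 72% of Stratus, so Aditi controls Stratus.
Aditi and Oakfield together hold 73% + 19% = 92% of Kestrel, so Aditi controls Kestrel.
No other company's threshold is met.
Aditi controls 3 companies.

3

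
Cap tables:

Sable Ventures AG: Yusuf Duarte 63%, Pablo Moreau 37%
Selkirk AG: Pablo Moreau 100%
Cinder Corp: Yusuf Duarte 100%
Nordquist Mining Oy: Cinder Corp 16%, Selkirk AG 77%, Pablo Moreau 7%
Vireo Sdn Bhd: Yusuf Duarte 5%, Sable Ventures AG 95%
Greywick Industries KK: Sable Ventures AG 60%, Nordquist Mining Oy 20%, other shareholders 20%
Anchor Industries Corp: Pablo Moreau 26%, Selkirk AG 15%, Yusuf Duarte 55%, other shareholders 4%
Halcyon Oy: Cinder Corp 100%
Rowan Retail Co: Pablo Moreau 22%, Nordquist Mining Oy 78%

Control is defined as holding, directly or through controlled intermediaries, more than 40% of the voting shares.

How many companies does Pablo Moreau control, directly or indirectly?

4

Pablo holds 100% of Selkirk, so Pablo controls Selkirk.
Selkirk and Pablo together hold 77% + 7% = 84% of Nordquist, so Pablo controls Nordquist.
Pablo and Selkirk together hold 26% + 15% = 41% of Anchor, so Pablo controls Anchor.
Pablo and Nordquist together hold 22% + 78% = 100% of Rowan, so Pablo controls Rowan.
No other company's threshold is met.
Pablo controls 4 companies.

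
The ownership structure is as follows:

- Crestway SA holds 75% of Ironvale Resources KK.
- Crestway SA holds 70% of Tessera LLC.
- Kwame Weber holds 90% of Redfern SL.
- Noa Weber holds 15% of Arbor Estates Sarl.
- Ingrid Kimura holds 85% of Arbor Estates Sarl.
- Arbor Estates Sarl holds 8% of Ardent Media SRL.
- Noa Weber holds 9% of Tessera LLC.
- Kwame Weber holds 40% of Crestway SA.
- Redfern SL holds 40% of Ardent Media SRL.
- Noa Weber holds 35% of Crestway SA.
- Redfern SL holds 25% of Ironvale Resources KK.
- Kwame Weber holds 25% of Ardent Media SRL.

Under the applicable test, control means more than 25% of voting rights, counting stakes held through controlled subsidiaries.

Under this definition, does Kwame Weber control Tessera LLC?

Yes

Kwame holds 40% of Crestway, so Kwame controls Crestway.
Crestway holds 70% of Tessera, so Kwame controls Tessera.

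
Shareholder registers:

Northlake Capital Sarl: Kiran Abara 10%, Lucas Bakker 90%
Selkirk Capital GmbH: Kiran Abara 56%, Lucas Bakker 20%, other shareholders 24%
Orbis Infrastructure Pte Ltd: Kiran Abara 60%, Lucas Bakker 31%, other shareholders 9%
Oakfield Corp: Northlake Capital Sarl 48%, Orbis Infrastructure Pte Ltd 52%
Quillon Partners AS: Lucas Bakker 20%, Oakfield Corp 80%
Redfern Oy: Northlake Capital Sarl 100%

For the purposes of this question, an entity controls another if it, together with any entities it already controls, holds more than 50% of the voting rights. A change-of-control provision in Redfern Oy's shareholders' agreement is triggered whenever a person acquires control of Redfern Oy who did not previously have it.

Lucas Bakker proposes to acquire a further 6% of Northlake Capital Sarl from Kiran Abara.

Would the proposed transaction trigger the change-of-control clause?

No

The purchase adds only to Lucas's holdings (Kiran's stake shrinks), so Lucas is the only person who could newly come to control Redfern.
Lucas holds 90% of Northlake, so Lucas controls Northlake.
Northlake holds 100% of Redfern, so Lucas controls Redfern.
So Lucas already controls Redfern before the transaction.
After the purchase, Lucas's direct stake in Northlake rises to 90% + 6% = 96%, and Kiran's stake falls to 4%.
Lucas controlled Redfern already, so this is not a new person acquiring control; every other person's position is unchanged or reduced.
No new person acquires control, so the clause is not triggered.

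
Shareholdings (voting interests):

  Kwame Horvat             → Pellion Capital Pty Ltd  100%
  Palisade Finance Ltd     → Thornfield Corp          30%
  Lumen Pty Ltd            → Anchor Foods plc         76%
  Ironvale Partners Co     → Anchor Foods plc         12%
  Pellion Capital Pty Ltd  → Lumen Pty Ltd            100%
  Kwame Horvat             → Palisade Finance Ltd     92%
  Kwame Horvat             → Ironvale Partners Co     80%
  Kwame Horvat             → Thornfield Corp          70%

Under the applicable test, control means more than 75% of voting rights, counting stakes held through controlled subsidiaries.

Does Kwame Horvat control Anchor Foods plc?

Yes

Kwame holds 100% of Pellion, so Kwame controls Pellion.
Pellion holds 100% of Lumen, so Kwame controls Lumen.
Kwame holds 80% of Ironvale, so Kwame controls Ironvale.
Lumen and Ironvale together hold 76% + 12% = 88% of Anchor, so Kwame controls Anchor.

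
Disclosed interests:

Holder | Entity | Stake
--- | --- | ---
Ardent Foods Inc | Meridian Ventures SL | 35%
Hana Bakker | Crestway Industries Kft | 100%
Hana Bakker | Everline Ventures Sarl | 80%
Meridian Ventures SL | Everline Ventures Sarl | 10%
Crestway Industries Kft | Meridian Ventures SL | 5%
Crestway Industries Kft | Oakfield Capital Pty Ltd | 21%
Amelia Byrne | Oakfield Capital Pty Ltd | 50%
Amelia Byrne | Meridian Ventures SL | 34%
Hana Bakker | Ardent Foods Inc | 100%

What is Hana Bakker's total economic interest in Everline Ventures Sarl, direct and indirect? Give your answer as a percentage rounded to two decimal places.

84.00%

Hana reaches Everline along 3 paths.
Via Ardent → Meridian: 100% × 35% × 10% = 3.5%.
Via Crestway → Meridian: 100% × 5% × 10% = 0.5%.
Direct stake: 80% = 80%.
Total: 3.5% + 0.5% + 80% = 84%.
Rounded: 84.00%.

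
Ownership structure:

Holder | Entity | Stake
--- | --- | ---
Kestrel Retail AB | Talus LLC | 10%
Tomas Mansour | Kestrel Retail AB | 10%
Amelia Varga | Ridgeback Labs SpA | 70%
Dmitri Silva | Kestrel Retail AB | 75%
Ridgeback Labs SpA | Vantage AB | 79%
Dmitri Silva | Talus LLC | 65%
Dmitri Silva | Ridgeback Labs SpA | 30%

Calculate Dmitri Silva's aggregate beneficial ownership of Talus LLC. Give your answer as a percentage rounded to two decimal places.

Dmitri reaches Talus along 2 paths.
Direct stake: 65% = 65%.
Via Kestrel: 75% × 10% = 7.5%.
Total: 65% + 7.5% = 72.5%.
Rounded: 72.50%.

72.50%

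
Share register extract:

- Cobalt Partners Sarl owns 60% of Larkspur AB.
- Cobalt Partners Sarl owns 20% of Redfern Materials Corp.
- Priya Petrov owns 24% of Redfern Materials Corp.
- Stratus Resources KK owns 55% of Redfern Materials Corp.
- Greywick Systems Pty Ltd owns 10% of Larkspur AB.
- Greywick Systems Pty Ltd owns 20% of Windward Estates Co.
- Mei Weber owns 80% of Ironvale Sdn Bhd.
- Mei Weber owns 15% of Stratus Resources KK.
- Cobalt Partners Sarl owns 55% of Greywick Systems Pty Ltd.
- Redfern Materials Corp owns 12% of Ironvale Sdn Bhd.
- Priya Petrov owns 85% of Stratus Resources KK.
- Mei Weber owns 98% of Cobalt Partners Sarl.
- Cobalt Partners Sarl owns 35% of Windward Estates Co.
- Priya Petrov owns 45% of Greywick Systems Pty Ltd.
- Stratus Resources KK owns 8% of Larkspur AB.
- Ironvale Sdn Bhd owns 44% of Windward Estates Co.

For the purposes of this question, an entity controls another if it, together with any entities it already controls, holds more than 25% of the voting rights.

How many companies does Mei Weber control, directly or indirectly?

Mei holds 98% of Cobalt, so Mei controls Cobalt.
Cobalt holds 55% of Greywick, so Mei controls Greywick.
Mei holds 80% of Ironvale, so Mei controls Ironvale.
Cobalt and Greywick together hold 60% + 10% = 70% of Larkspur, so Mei controls Larkspur.
Greywick and Cobalt and Ironvale together hold 20% + 35% + 44% = 99% of Windward, so Mei controls Windward.
No other company's threshold is met.
Mei controls 5 companies.

5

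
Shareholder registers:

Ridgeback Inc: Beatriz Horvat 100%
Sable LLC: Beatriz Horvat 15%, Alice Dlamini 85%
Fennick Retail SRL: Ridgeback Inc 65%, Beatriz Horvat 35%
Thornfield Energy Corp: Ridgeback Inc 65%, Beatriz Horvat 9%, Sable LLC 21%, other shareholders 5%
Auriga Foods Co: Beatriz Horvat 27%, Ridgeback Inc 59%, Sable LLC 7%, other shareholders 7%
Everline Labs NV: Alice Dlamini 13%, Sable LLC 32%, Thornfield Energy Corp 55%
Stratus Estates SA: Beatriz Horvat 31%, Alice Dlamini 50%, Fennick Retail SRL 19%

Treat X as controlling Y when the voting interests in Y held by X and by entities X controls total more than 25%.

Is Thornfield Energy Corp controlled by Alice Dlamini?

No

Alice holds 85% of Sable, so Alice controls Sable.
Alice and Sable together hold 13% + 32% = 45% of Everline, so Alice controls Everline.
Alice holds 50% of Stratus, so Alice controls Stratus.
In Thornfield, Alice's side holds only 21%, not > 25%.
So Alice does not control Thornfield.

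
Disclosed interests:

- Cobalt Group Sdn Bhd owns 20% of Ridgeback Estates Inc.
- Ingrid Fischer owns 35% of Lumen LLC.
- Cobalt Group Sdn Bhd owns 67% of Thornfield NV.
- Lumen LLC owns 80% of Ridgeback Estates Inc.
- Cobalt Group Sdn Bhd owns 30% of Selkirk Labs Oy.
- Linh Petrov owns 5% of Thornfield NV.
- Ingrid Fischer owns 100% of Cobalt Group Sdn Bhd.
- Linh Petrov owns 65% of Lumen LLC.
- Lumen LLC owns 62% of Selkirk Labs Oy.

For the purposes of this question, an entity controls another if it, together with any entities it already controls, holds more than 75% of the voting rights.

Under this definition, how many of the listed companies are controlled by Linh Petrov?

Linh's largest direct stake is 65% in Lumen, which does not meet the threshold.
Linh controls 0 companies.

0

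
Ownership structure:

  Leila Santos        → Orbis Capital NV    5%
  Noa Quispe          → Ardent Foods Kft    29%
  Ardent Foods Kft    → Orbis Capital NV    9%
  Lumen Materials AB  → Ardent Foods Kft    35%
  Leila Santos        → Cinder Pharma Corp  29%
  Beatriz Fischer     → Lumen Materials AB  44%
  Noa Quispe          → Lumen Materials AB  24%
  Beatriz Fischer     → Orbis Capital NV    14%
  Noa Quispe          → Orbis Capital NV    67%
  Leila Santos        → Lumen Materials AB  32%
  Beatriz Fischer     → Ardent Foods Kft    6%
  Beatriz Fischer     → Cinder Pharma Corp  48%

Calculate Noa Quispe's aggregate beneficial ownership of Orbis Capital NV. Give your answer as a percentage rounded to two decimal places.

Noa reaches Orbis along 3 paths.
Via Ardent: 29% × 9% = 2.61%.
Via Lumen → Ardent: 24% × 35% × 9% = 0.756%.
Direct stake: 67% = 67%.
Total: 2.61% + 0.756% + 67% = 70.366%.
Rounded: 70.37%.

70.37%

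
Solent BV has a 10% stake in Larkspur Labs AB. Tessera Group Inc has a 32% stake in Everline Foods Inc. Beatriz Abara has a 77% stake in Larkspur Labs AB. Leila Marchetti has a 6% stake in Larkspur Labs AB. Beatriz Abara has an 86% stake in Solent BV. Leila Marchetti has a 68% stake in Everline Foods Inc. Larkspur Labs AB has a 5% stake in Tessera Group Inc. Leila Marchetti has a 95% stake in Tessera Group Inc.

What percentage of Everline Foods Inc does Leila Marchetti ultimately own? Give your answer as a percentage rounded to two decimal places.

98.50%

Leila reaches Everline along 3 paths.
Via Larkspur → Tessera: 6% × 5% × 32% = 0.096%.
Via Tessera: 95% × 32% = 30.4%.
Direct stake: 68% = 68%.
Total: 0.096% + 30.4% + 68% = 98.496%.
Rounded: 98.50%.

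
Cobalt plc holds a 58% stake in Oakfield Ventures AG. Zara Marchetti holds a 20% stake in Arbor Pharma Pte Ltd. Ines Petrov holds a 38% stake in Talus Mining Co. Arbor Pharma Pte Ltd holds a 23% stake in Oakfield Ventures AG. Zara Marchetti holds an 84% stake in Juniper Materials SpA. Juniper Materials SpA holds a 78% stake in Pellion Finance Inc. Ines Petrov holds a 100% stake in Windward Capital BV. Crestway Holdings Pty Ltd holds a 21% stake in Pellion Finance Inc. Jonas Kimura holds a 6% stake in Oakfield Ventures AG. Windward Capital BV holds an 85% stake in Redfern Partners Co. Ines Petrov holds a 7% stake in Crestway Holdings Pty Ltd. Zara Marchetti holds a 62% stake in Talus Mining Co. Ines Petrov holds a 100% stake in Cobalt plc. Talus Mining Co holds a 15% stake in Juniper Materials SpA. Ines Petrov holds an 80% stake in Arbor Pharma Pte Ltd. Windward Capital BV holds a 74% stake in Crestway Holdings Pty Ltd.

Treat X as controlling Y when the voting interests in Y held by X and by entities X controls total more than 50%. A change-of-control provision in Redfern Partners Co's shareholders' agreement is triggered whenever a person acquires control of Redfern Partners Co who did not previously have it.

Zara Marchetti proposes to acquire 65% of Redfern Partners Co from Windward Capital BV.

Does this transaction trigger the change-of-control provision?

The purchase adds only to Zara's holdings (Windward's stake shrinks), so Zara is the only person who could newly come to control Redfern.
Zara holds 62% of Talus, so Zara controls Talus.
Zara and Talus together hold 84% + 15% = 99% of Juniper, so Zara controls Juniper.
Juniper holds 78% of Pellion, so Zara controls Pellion.
Neither Zara nor any entity Zara controls holds any voting interest in Redfern.
So before the transaction, Zara does not control Redfern.
After the purchase, Zara holds 65% of Redfern directly, and Windward's stake falls to 20%.
Zara holds 65% of Redfern, so Zara controls Redfern.
Zara did not control Redfern before and does after, so the clause is triggered.

Yes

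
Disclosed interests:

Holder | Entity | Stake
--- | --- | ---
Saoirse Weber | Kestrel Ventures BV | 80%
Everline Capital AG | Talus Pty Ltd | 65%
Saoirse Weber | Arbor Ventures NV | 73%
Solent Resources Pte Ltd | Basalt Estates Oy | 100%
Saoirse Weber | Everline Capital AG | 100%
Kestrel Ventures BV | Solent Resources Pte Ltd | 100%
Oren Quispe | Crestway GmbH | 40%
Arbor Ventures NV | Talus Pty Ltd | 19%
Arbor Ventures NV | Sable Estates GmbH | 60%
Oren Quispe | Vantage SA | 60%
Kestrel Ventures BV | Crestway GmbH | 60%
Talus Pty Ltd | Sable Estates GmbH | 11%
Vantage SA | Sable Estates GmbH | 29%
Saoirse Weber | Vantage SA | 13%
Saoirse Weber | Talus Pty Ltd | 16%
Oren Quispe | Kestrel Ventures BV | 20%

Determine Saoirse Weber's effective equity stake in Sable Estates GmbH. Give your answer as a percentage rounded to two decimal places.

58.01%

Saoirse reaches Sable along 5 paths.
Via Vantage: 13% × 29% = 3.77%.
Via Arbor: 73% × 60% = 43.8%.
Via Arbor → Talus: 73% × 19% × 11% = 1.5257%.
Via Everline → Talus: 100% × 65% × 11% = 7.15%.
Via Talus: 16% × 11% = 1.76%.
Total: 3.77% + 43.8% + 1.5257% + 7.15% + 1.76% = 58.0057%.
Rounded: 58.01%.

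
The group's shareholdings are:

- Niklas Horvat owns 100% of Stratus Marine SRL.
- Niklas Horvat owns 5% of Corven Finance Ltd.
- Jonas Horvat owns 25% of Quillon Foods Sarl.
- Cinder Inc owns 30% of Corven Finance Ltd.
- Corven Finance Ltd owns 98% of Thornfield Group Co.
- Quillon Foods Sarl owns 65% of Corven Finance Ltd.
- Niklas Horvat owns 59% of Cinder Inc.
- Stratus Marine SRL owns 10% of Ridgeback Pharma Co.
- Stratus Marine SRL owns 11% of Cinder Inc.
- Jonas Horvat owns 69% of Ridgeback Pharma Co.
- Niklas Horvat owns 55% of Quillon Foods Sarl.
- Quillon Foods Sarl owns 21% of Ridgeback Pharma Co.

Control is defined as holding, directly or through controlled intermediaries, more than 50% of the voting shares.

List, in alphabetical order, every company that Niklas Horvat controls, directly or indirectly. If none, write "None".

Niklas holds 55% of Quillon, so Niklas controls Quillon.
Niklas holds 100% of Stratus, so Niklas controls Stratus.
Stratus and Niklas together hold 11% + 59% = 70% of Cinder, so Niklas controls Cinder.
Niklas and Quillon and Cinder together hold 5% + 65% + 30% = 100% of Corven, so Niklas controls Corven.
Corven holds 98% of Thornfield, so Niklas controls Thornfield.
No other company's threshold is met.

Cinder Inc, Corven Finance Ltd, Quillon Foods Sarl, Stratus Marine SRL, Thornfield Group Co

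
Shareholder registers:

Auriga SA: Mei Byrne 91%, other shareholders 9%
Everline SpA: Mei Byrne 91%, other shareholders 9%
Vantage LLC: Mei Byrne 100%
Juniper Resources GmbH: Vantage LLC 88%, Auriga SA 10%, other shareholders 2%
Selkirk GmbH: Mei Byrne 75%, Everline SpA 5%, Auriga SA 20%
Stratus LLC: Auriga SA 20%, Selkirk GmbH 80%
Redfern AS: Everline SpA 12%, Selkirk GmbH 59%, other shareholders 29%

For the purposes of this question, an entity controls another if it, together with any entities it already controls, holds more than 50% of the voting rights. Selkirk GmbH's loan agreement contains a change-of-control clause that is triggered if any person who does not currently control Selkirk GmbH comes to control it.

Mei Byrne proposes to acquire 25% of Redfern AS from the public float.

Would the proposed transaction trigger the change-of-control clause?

No

The purchase changes only Mei's holdings, so Mei is the only person who could newly come to control Selkirk.
Mei holds 91% of Auriga, so Mei controls Auriga.
Mei holds 91% of Everline, so Mei controls Everline.
Mei and Everline and Auriga together hold 75% + 5% + 20% = 100% of Selkirk, so Mei controls Selkirk.
So Mei already controls Selkirk before the transaction.
After the purchase, Mei holds 25% of Redfern directly.
Mei controlled Selkirk already, so this is not a new person acquiring control; every other person's position is unchanged or reduced.
No new person acquires control, so the clause is not triggered.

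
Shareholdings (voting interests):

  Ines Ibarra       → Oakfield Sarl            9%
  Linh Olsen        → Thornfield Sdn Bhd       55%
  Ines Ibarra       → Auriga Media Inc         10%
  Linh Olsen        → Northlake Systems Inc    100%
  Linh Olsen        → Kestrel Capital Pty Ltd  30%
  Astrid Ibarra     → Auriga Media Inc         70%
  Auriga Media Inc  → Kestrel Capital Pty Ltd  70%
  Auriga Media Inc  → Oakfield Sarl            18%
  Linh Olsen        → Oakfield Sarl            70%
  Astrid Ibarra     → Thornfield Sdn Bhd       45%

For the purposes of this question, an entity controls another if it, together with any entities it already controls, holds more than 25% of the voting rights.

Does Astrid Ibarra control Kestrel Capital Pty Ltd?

Yes

Astrid holds 70% of Auriga, so Astrid controls Auriga.
Auriga holds 70% of Kestrel, so Astrid controls Kestrel.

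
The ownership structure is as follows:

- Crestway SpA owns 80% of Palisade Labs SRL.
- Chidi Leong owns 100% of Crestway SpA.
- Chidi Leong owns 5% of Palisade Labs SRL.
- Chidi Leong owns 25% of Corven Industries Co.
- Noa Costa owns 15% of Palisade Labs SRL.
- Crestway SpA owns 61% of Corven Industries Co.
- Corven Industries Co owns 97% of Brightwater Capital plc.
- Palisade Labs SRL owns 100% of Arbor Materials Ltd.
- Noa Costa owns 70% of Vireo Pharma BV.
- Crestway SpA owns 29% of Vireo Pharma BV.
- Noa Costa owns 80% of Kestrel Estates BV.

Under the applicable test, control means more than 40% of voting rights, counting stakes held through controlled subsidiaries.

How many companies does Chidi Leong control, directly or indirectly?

Chidi holds 100% of Crestway, so Chidi controls Crestway.
Crestway and Chidi together hold 61% + 25% = 86% of Corven, so Chidi controls Corven.
Chidi and Crestway together hold 5% + 80% = 85% of Palisade, so Chidi controls Palisade.
Palisade holds 100% of Arbor, so Chidi controls Arbor.
Corven holds 97% of Brightwater, so Chidi controls Brightwater.
No other company's threshold is met.
Chidi controls 5 companies.

5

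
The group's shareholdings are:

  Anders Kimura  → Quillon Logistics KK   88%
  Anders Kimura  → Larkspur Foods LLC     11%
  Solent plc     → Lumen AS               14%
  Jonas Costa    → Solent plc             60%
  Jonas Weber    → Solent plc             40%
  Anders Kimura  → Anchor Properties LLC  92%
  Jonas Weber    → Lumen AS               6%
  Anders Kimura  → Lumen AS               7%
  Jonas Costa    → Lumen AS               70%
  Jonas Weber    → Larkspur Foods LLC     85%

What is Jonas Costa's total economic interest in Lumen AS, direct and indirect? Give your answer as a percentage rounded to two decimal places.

78.40%

Jonas Costa reaches Lumen along 2 paths.
Via Solent: 60% × 14% = 8.4%.
Direct stake: 70% = 70%.
Total: 8.4% + 70% = 78.4%.
Rounded: 78.40%.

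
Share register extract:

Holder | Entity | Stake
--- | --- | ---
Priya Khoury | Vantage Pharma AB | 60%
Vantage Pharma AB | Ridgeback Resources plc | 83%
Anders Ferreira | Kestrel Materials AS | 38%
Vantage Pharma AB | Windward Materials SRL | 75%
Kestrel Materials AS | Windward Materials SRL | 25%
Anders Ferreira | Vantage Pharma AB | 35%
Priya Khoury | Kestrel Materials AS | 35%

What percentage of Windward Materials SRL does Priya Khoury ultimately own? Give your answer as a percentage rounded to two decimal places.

Priya reaches Windward along 2 paths.
Via Vantage: 60% × 75% = 45%.
Via Kestrel: 35% × 25% = 8.75%.
Total: 45% + 8.75% = 53.75%.

53.75%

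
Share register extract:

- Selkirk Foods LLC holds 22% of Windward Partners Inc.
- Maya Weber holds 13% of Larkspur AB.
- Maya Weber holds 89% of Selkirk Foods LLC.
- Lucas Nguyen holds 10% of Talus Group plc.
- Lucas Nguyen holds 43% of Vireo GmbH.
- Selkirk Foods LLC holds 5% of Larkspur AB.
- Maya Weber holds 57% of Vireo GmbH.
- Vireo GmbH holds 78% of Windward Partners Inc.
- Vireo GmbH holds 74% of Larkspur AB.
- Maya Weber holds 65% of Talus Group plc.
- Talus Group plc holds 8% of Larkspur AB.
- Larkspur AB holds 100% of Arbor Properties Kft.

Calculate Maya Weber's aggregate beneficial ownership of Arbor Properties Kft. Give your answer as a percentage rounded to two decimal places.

Maya reaches Arbor along 4 paths.
Via Larkspur: 13% × 100% = 13%.
Via Vireo → Larkspur: 57% × 74% × 100% = 42.18%.
Via Selkirk → Larkspur: 89% × 5% × 100% = 4.45%.
Via Talus → Larkspur: 65% × 8% × 100% = 5.2%.
Total: 13% + 42.18% + 4.45% + 5.2% = 64.83%.

64.83%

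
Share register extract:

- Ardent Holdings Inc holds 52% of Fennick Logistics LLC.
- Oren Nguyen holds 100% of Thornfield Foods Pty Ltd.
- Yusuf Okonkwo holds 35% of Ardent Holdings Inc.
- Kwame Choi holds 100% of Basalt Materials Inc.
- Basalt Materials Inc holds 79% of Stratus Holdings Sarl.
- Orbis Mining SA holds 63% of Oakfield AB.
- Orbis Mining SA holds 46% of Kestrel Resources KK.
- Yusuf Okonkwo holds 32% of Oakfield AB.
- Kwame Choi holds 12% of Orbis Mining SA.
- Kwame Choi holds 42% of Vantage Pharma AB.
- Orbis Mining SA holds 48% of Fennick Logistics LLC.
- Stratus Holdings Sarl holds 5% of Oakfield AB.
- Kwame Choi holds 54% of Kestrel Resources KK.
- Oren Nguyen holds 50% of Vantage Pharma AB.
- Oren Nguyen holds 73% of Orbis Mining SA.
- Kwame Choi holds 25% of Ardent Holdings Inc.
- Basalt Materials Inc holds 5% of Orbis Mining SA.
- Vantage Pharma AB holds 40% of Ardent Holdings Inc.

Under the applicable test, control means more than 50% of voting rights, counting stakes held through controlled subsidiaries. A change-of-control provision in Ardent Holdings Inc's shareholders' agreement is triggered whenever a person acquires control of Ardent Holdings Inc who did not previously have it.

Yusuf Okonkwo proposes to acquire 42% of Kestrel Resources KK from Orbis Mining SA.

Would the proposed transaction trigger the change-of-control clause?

No

The purchase adds only to Yusuf's holdings (Orbis's stake shrinks), so Yusuf is the only person who could newly come to control Ardent.
Yusuf's largest direct stake is 35% in Ardent, which does not meet the threshold, so Yusuf controls no company.
In Ardent, Yusuf's side holds only 35%, not > 50%.
So before the transaction, Yusuf does not control Ardent.
After the purchase, Yusuf holds 42% of Kestrel directly, and Orbis's stake falls to 4%.
Yusuf's side now holds 42% of Kestrel, not > 50%, so Yusuf still does not control Kestrel.
After the transaction, Yusuf's side holds 35% of Ardent, not > 50%, so Yusuf still does not control Ardent.
No new person acquires control, so the clause is not triggered.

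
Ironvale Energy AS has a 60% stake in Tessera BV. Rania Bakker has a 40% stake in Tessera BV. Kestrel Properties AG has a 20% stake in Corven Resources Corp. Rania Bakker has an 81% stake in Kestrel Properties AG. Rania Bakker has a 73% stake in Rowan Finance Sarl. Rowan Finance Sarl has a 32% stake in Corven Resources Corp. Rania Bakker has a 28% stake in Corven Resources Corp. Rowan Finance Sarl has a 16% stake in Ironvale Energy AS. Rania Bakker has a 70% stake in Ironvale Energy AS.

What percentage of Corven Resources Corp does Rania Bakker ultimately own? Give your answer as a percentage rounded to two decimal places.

67.56%

Rania reaches Corven along 3 paths.
Via Kestrel: 81% × 20% = 16.2%.
Direct stake: 28% = 28%.
Via Rowan: 73% × 32% = 23.36%.
Total: 16.2% + 28% + 23.36% = 67.56%.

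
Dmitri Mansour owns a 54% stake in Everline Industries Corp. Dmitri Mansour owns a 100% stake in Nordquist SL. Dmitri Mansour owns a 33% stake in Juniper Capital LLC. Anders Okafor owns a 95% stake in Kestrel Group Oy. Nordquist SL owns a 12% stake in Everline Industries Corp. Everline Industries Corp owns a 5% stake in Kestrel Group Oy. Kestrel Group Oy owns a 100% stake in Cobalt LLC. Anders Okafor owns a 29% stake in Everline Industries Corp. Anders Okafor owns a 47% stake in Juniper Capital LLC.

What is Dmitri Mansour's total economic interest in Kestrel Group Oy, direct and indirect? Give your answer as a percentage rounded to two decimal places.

Dmitri reaches Kestrel along 2 paths.
Via Everline: 54% × 5% = 2.7%.
Via Nordquist → Everline: 100% × 12% × 5% = 0.6%.
Total: 2.7% + 0.6% = 3.3%.
Rounded: 3.30%.

3.30%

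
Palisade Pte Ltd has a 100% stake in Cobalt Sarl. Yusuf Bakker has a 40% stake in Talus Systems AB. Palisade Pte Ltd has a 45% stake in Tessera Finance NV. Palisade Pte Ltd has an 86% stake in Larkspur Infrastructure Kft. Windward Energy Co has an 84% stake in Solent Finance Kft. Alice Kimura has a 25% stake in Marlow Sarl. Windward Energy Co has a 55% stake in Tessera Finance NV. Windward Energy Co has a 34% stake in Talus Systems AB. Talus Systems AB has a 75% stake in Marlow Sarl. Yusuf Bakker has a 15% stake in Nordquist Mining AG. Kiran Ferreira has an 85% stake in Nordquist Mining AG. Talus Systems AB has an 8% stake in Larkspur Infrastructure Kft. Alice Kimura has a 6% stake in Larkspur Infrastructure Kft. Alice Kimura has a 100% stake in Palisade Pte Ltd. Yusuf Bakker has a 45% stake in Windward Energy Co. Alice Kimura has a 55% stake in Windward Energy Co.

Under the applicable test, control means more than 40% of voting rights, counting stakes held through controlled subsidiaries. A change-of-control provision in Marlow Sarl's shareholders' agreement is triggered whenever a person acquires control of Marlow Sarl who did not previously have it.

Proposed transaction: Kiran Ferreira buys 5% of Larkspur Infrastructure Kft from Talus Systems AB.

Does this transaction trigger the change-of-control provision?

No

The purchase adds only to Kiran's holdings (Talus's stake shrinks), so Kiran is the only person who could newly come to control Marlow.
Kiran holds 85% of Nordquist, so Kiran controls Nordquist.
Neither Kiran nor any entity Kiran controls holds any voting interest in Marlow.
So before the transaction, Kiran does not control Marlow.
After the purchase, Kiran holds 5% of Larkspur directly, and Talus's stake falls to 3%.
Kiran's side now holds 5% of Larkspur, not > 40%, so Kiran still does not control Larkspur.
After the transaction, neither Kiran nor any entity Kiran controls holds a voting interest in Marlow, so Kiran still does not control it.
No new person acquires control, so the clause is not triggered.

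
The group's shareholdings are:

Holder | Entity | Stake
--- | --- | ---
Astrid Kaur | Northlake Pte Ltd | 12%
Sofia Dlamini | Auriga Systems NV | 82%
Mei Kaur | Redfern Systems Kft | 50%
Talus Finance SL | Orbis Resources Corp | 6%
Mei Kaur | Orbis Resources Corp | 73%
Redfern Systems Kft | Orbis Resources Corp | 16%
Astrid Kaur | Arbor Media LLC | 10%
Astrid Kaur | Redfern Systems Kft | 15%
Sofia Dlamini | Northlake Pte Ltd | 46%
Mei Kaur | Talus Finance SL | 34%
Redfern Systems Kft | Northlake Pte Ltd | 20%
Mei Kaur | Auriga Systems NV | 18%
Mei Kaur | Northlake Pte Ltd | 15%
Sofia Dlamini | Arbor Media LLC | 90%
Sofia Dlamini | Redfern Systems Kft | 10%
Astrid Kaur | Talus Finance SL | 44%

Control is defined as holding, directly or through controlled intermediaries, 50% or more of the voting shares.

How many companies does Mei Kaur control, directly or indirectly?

Mei holds 50% of Redfern, so Mei controls Redfern.
Mei and Redfern together hold 73% + 16% = 89% of Orbis, so Mei controls Orbis.
No other company's threshold is met.
Mei controls 2 companies.

2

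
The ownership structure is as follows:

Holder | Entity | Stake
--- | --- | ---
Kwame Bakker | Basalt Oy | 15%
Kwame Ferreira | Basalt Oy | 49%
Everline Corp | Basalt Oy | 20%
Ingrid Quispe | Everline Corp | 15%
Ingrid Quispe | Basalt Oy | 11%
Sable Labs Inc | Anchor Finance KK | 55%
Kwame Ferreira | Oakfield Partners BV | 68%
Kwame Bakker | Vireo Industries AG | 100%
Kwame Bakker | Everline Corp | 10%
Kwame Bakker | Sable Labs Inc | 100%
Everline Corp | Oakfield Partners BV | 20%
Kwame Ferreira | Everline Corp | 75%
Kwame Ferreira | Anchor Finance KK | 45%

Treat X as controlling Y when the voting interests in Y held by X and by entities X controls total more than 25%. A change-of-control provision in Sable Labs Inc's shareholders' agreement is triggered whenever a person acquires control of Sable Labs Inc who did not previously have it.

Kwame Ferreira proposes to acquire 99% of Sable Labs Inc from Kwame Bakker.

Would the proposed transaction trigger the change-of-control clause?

The purchase adds only to Kwame Ferreira's holdings (Kwame Bakker's stake shrinks), so Kwame Ferreira is the only person who could newly come to control Sable.
Kwame Ferreira holds 75% of Everline, so Kwame Ferreira controls Everline.
Kwame Ferreira and Everline together hold 49% + 20% = 69% of Basalt, so Kwame Ferreira controls Basalt.
Kwame Ferreira and Everline together hold 68% + 20% = 88% of Oakfield, so Kwame Ferreira controls Oakfield.
Kwame Ferreira holds 45% of Anchor, so Kwame Ferreira controls Anchor.
Neither Kwame Ferreira nor any entity Kwame Ferreira controls holds any voting interest in Sable.
So before the transaction, Kwame Ferreira does not control Sable.
After the purchase, Kwame Ferreira holds 99% of Sable directly, and Kwame Bakker's stake falls to 1%.
Kwame Ferreira holds 99% of Sable, so Kwame Ferreira controls Sable.
Kwame Ferreira did not control Sable before and does after, so the clause is triggered.

Yes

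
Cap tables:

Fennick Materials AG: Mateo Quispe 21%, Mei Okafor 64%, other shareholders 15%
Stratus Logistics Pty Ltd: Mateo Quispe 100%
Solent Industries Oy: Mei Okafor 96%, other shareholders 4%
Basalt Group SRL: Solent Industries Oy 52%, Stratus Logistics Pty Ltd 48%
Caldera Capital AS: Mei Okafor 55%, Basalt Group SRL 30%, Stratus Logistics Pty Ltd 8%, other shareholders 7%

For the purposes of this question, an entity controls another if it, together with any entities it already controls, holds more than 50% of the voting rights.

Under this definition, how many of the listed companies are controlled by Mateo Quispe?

1

Mateo holds 100% of Stratus, so Mateo controls Stratus.
No other company's threshold is met.
Mateo controls 1 company.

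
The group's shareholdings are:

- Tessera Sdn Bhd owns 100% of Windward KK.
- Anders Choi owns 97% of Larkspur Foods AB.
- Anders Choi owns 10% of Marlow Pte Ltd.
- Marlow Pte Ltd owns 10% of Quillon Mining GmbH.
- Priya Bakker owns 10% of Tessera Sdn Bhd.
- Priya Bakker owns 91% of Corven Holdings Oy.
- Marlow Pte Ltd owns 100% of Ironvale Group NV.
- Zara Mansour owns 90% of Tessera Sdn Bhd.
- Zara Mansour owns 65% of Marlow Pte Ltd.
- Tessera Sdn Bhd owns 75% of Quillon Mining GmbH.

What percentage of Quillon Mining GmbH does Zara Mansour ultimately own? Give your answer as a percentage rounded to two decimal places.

Zara reaches Quillon along 2 paths.
Via Tessera: 90% × 75% = 67.5%.
Via Marlow: 65% × 10% = 6.5%.
Total: 67.5% + 6.5% = 74%.
Rounded: 74.00%.

74.00%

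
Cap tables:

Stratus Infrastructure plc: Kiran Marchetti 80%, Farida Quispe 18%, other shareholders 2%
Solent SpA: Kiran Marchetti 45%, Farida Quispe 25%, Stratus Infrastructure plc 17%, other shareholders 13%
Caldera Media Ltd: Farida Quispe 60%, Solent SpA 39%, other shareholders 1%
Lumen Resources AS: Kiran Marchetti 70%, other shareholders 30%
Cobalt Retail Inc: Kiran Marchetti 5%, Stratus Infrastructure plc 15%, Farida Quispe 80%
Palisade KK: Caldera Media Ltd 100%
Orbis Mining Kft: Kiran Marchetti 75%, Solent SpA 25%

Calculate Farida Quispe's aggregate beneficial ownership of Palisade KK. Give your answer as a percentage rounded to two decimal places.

Farida reaches Palisade along 3 paths.
Via Caldera: 60% × 100% = 60%.
Via Solent → Caldera: 25% × 39% × 100% = 9.75%.
Via Stratus → Solent → Caldera: 18% × 17% × 39% × 100% = 1.1934%.
Total: 60% + 9.75% + 1.1934% = 70.9434%.
Rounded: 70.94%.

70.94%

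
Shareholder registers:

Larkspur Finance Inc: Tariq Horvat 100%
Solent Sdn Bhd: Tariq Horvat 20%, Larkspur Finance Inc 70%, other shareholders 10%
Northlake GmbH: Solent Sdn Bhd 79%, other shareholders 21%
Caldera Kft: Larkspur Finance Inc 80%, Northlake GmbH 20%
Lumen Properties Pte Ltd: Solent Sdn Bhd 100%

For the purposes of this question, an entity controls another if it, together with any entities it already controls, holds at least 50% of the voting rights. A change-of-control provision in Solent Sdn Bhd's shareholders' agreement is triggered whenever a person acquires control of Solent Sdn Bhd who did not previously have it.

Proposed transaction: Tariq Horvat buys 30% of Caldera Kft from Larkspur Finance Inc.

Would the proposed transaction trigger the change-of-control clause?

The purchase adds only to Tariq's holdings (Larkspur's stake shrinks), so Tariq is the only person who could newly come to control Solent.
Tariq holds 100% of Larkspur, so Tariq controls Larkspur.
Tariq and Larkspur together hold 20% + 70% = 90% of Solent, so Tariq controls Solent.
So Tariq already controls Solent before the transaction.
After the purchase, Tariq holds 30% of Caldera directly, and Larkspur's stake falls to 50%.
Tariq controlled Solent already, so this is not a new person acquiring control; every other person's position is unchanged or reduced.
No new person acquires control, so the clause is not triggered.

No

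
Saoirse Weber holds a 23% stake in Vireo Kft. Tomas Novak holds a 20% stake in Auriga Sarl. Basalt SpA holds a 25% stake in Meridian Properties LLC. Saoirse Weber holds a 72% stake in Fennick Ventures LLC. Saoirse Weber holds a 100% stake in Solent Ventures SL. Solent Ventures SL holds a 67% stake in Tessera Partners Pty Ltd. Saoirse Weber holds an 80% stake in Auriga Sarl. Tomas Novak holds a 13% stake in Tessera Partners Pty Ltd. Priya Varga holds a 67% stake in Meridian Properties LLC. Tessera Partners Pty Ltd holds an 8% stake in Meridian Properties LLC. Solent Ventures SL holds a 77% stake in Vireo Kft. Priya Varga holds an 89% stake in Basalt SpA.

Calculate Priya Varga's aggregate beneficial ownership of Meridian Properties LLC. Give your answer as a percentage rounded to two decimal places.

Priya reaches Meridian along 2 paths.
Direct stake: 67% = 67%.
Via Basalt: 89% × 25% = 22.25%.
Total: 67% + 22.25% = 89.25%.

89.25%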